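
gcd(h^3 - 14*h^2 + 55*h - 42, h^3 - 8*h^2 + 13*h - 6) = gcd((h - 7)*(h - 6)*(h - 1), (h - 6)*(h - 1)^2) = h^2 - 7*h + 6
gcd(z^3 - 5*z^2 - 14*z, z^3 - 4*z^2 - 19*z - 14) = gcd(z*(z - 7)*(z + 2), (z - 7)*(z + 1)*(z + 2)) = z^2 - 5*z - 14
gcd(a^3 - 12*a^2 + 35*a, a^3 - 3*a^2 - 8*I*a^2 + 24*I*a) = a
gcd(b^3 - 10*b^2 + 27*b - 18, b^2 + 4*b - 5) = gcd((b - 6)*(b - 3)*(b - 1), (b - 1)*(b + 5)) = b - 1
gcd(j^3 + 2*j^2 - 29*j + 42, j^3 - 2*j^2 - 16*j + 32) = j - 2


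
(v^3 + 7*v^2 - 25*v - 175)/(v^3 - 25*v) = (v + 7)/v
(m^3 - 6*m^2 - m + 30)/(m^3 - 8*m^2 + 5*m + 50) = (m - 3)/(m - 5)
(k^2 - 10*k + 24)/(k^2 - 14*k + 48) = (k - 4)/(k - 8)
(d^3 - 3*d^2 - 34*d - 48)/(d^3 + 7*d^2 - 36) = (d^2 - 6*d - 16)/(d^2 + 4*d - 12)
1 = 1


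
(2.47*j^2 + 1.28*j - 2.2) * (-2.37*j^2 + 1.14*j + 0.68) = -5.8539*j^4 - 0.2178*j^3 + 8.3528*j^2 - 1.6376*j - 1.496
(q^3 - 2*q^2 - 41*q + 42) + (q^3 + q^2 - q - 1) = 2*q^3 - q^2 - 42*q + 41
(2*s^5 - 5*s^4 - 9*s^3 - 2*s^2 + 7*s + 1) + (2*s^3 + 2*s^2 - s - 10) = 2*s^5 - 5*s^4 - 7*s^3 + 6*s - 9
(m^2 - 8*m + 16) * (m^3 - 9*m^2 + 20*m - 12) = m^5 - 17*m^4 + 108*m^3 - 316*m^2 + 416*m - 192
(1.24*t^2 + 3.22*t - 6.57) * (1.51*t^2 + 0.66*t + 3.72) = 1.8724*t^4 + 5.6806*t^3 - 3.1827*t^2 + 7.6422*t - 24.4404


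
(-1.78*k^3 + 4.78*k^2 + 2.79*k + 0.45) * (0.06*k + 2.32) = -0.1068*k^4 - 3.8428*k^3 + 11.257*k^2 + 6.4998*k + 1.044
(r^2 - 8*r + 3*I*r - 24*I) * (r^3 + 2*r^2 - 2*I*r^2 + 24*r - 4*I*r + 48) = r^5 - 6*r^4 + I*r^4 + 14*r^3 - 6*I*r^3 - 180*r^2 + 56*I*r^2 - 480*r - 432*I*r - 1152*I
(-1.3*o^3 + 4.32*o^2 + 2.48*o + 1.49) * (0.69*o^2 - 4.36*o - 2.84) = -0.897*o^5 + 8.6488*o^4 - 13.432*o^3 - 22.0535*o^2 - 13.5396*o - 4.2316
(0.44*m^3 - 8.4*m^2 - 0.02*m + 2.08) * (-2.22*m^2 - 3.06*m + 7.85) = -0.9768*m^5 + 17.3016*m^4 + 29.2024*m^3 - 70.4964*m^2 - 6.5218*m + 16.328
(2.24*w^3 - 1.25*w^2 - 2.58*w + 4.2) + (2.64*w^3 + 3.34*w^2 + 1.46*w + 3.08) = 4.88*w^3 + 2.09*w^2 - 1.12*w + 7.28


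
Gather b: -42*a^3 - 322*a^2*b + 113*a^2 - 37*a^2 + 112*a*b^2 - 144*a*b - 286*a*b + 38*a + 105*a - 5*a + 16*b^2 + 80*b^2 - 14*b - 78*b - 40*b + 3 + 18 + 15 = -42*a^3 + 76*a^2 + 138*a + b^2*(112*a + 96) + b*(-322*a^2 - 430*a - 132) + 36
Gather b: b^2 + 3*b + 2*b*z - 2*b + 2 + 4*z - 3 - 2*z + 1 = b^2 + b*(2*z + 1) + 2*z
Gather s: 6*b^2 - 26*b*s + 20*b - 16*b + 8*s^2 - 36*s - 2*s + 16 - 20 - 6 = 6*b^2 + 4*b + 8*s^2 + s*(-26*b - 38) - 10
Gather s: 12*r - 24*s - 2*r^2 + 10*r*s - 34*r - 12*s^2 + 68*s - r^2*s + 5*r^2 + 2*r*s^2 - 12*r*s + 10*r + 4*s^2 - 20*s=3*r^2 - 12*r + s^2*(2*r - 8) + s*(-r^2 - 2*r + 24)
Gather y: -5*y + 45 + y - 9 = 36 - 4*y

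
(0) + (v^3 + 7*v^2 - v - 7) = v^3 + 7*v^2 - v - 7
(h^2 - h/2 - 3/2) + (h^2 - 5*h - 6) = 2*h^2 - 11*h/2 - 15/2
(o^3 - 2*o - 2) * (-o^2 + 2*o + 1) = -o^5 + 2*o^4 + 3*o^3 - 2*o^2 - 6*o - 2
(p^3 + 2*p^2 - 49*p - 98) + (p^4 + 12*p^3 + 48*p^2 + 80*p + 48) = p^4 + 13*p^3 + 50*p^2 + 31*p - 50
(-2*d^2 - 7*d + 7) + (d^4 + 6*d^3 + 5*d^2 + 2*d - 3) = d^4 + 6*d^3 + 3*d^2 - 5*d + 4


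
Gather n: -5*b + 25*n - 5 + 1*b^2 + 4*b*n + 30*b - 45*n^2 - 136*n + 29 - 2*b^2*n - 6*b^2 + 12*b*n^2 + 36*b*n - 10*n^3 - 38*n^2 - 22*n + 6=-5*b^2 + 25*b - 10*n^3 + n^2*(12*b - 83) + n*(-2*b^2 + 40*b - 133) + 30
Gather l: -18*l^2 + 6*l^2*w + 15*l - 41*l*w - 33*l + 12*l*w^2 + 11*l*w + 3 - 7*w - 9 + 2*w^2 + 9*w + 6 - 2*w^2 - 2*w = l^2*(6*w - 18) + l*(12*w^2 - 30*w - 18)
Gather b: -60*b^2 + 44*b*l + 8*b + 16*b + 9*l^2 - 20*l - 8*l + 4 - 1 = -60*b^2 + b*(44*l + 24) + 9*l^2 - 28*l + 3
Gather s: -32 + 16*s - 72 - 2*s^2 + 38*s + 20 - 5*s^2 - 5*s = -7*s^2 + 49*s - 84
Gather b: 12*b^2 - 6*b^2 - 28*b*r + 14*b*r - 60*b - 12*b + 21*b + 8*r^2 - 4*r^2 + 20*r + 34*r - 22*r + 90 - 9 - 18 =6*b^2 + b*(-14*r - 51) + 4*r^2 + 32*r + 63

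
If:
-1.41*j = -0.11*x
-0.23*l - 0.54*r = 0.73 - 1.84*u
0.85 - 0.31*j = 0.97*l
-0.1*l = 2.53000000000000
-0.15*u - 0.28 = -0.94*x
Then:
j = 81.91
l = -25.30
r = 22421.49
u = 6577.46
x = 1049.89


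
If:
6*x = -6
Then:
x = -1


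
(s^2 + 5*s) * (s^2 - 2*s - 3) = s^4 + 3*s^3 - 13*s^2 - 15*s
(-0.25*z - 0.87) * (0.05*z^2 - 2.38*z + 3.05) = -0.0125*z^3 + 0.5515*z^2 + 1.3081*z - 2.6535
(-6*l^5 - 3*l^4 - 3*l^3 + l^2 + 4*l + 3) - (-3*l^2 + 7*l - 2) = -6*l^5 - 3*l^4 - 3*l^3 + 4*l^2 - 3*l + 5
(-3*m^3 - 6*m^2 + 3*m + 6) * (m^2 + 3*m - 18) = -3*m^5 - 15*m^4 + 39*m^3 + 123*m^2 - 36*m - 108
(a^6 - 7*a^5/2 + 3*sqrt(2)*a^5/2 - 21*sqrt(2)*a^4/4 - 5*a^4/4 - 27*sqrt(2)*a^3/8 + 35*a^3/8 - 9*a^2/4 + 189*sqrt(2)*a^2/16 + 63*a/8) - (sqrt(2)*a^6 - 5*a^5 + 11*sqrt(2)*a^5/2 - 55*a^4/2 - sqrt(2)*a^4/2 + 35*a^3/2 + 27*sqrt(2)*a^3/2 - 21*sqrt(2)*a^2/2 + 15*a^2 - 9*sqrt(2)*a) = -sqrt(2)*a^6 + a^6 - 4*sqrt(2)*a^5 + 3*a^5/2 - 19*sqrt(2)*a^4/4 + 105*a^4/4 - 135*sqrt(2)*a^3/8 - 105*a^3/8 - 69*a^2/4 + 357*sqrt(2)*a^2/16 + 63*a/8 + 9*sqrt(2)*a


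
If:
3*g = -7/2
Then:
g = -7/6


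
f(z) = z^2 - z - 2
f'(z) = 2*z - 1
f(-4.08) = 18.73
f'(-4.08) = -9.16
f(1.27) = -1.66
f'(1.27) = 1.54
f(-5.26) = 30.93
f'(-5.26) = -11.52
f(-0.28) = -1.64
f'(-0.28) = -1.56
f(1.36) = -1.51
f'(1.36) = 1.72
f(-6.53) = 47.17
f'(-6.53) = -14.06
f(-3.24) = 11.74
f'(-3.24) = -7.48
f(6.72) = 36.44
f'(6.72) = 12.44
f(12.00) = 130.00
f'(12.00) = 23.00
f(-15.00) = 238.00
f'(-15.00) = -31.00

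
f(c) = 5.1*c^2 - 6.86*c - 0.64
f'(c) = 10.2*c - 6.86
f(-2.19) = 38.84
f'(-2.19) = -29.20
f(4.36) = 66.40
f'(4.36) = 37.61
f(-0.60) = 5.31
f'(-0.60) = -12.98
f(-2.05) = 34.86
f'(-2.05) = -27.77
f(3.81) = 47.26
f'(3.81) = 32.00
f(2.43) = 12.81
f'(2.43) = 17.93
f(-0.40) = 2.92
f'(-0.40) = -10.94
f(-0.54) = 4.55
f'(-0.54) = -12.37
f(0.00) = -0.64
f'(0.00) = -6.86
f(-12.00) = 816.08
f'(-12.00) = -129.26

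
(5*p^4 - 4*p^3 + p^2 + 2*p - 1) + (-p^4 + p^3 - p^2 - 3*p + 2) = 4*p^4 - 3*p^3 - p + 1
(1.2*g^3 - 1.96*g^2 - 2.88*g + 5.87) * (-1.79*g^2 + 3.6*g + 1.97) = -2.148*g^5 + 7.8284*g^4 + 0.4632*g^3 - 24.7365*g^2 + 15.4584*g + 11.5639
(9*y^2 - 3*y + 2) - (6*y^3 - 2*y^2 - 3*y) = -6*y^3 + 11*y^2 + 2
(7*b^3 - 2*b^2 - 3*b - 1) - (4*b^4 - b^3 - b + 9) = -4*b^4 + 8*b^3 - 2*b^2 - 2*b - 10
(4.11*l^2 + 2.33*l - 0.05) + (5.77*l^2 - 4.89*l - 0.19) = 9.88*l^2 - 2.56*l - 0.24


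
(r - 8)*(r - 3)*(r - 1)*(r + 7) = r^4 - 5*r^3 - 49*r^2 + 221*r - 168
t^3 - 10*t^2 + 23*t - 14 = (t - 7)*(t - 2)*(t - 1)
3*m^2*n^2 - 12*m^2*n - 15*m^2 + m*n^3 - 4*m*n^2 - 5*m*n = (3*m + n)*(n - 5)*(m*n + m)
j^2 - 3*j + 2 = (j - 2)*(j - 1)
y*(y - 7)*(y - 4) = y^3 - 11*y^2 + 28*y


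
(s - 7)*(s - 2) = s^2 - 9*s + 14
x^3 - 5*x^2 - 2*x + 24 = (x - 4)*(x - 3)*(x + 2)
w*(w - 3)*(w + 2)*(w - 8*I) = w^4 - w^3 - 8*I*w^3 - 6*w^2 + 8*I*w^2 + 48*I*w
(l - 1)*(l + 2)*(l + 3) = l^3 + 4*l^2 + l - 6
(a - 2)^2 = a^2 - 4*a + 4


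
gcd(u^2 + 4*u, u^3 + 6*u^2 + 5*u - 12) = u + 4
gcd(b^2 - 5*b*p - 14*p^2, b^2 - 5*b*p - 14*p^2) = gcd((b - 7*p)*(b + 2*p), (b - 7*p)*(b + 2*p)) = -b^2 + 5*b*p + 14*p^2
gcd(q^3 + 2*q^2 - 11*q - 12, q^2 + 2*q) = 1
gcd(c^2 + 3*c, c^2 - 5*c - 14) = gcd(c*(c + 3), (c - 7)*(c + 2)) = 1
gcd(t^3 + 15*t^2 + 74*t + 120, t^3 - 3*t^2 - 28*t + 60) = t + 5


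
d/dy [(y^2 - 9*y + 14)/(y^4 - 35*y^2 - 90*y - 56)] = (-2*y^3 - y^2 + 28*y + 36)/(y^6 + 14*y^5 + 77*y^4 + 212*y^3 + 308*y^2 + 224*y + 64)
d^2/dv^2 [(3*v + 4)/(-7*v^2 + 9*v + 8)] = 2*((3*v + 4)*(14*v - 9)^2 + (63*v + 1)*(-7*v^2 + 9*v + 8))/(-7*v^2 + 9*v + 8)^3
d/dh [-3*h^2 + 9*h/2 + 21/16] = 9/2 - 6*h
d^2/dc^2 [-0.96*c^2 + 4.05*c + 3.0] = -1.92000000000000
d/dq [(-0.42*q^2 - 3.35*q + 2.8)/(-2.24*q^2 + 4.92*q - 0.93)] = (-9.5704*q^2 + 13.3252*q - 10.6605)/(5.0176*q^4 - 22.0416*q^3 + 28.3728*q^2 - 9.1512*q + 0.8649)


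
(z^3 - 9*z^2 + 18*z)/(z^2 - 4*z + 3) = z*(z - 6)/(z - 1)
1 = 1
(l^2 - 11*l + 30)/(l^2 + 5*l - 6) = (l^2 - 11*l + 30)/(l^2 + 5*l - 6)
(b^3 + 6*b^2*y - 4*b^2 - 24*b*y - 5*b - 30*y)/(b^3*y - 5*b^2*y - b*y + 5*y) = (b + 6*y)/(y*(b - 1))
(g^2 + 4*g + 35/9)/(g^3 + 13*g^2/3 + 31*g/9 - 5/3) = (3*g + 7)/(3*g^2 + 8*g - 3)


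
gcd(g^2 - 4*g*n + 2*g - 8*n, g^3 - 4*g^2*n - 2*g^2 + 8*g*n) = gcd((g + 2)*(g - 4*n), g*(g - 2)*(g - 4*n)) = g - 4*n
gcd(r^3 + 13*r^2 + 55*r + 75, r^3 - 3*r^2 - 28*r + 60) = r + 5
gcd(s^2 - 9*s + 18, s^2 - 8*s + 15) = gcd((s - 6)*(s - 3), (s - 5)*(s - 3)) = s - 3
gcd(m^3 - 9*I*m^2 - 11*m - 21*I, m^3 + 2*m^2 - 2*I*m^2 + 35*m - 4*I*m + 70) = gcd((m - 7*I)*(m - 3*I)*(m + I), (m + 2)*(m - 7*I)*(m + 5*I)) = m - 7*I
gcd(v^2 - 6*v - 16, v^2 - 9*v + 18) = 1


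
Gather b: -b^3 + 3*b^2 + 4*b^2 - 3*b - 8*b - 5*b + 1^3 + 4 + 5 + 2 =-b^3 + 7*b^2 - 16*b + 12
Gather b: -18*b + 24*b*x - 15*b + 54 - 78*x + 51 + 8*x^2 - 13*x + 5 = b*(24*x - 33) + 8*x^2 - 91*x + 110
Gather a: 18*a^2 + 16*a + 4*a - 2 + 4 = 18*a^2 + 20*a + 2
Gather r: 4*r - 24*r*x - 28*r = r*(-24*x - 24)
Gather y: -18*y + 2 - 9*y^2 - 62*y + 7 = -9*y^2 - 80*y + 9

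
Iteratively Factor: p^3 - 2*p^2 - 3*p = (p - 3)*(p^2 + p) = p*(p - 3)*(p + 1)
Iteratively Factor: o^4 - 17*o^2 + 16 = (o - 1)*(o^3 + o^2 - 16*o - 16) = (o - 4)*(o - 1)*(o^2 + 5*o + 4) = (o - 4)*(o - 1)*(o + 4)*(o + 1)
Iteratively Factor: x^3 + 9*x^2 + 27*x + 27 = (x + 3)*(x^2 + 6*x + 9) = (x + 3)^2*(x + 3)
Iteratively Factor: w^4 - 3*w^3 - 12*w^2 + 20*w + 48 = (w + 2)*(w^3 - 5*w^2 - 2*w + 24) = (w - 3)*(w + 2)*(w^2 - 2*w - 8) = (w - 3)*(w + 2)^2*(w - 4)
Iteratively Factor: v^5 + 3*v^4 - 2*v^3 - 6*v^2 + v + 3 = (v + 1)*(v^4 + 2*v^3 - 4*v^2 - 2*v + 3) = (v + 1)^2*(v^3 + v^2 - 5*v + 3) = (v + 1)^2*(v + 3)*(v^2 - 2*v + 1) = (v - 1)*(v + 1)^2*(v + 3)*(v - 1)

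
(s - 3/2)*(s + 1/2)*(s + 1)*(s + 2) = s^4 + 2*s^3 - 7*s^2/4 - 17*s/4 - 3/2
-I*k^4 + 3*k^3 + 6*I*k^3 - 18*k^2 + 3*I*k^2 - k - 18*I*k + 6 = (k - 6)*(k + I)^2*(-I*k + 1)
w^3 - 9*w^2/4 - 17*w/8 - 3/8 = (w - 3)*(w + 1/4)*(w + 1/2)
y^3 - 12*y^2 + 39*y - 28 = (y - 7)*(y - 4)*(y - 1)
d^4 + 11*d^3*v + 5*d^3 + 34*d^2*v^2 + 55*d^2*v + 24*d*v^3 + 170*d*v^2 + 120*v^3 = (d + 5)*(d + v)*(d + 4*v)*(d + 6*v)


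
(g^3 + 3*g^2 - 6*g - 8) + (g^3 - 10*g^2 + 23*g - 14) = 2*g^3 - 7*g^2 + 17*g - 22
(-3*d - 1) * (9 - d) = 3*d^2 - 26*d - 9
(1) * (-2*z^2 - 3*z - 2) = -2*z^2 - 3*z - 2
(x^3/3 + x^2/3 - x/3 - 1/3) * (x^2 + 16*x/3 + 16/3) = x^5/3 + 19*x^4/9 + 29*x^3/9 - x^2/3 - 32*x/9 - 16/9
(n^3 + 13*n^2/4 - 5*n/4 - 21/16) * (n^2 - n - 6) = n^5 + 9*n^4/4 - 21*n^3/2 - 313*n^2/16 + 141*n/16 + 63/8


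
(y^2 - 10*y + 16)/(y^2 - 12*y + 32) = (y - 2)/(y - 4)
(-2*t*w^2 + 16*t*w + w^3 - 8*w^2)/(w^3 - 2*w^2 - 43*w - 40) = w*(-2*t + w)/(w^2 + 6*w + 5)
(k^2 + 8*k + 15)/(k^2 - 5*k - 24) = (k + 5)/(k - 8)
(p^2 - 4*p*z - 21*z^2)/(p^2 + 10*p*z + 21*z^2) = (p - 7*z)/(p + 7*z)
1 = 1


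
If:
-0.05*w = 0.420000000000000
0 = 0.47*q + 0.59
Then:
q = -1.26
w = -8.40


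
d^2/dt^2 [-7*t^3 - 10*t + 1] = -42*t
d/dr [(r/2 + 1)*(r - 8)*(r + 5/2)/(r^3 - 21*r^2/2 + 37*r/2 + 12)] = (-28*r^2 - 52*r + 23)/(2*(4*r^4 - 20*r^3 + 13*r^2 + 30*r + 9))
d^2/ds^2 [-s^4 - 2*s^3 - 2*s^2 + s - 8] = -12*s^2 - 12*s - 4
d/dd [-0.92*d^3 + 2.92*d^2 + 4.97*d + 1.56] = -2.76*d^2 + 5.84*d + 4.97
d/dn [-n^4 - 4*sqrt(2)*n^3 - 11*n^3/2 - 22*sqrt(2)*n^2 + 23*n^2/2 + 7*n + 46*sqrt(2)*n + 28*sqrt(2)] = -4*n^3 - 12*sqrt(2)*n^2 - 33*n^2/2 - 44*sqrt(2)*n + 23*n + 7 + 46*sqrt(2)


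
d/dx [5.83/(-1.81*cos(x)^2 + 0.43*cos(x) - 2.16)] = (2.5069 - 21.1046*cos(x))*sin(x)/(1.81*cos(x)^2 - 0.43*cos(x) + 2.16)^2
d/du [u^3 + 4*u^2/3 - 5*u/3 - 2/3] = 3*u^2 + 8*u/3 - 5/3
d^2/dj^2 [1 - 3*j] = 0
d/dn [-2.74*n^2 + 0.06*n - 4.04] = 0.06 - 5.48*n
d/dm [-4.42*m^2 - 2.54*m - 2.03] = -8.84*m - 2.54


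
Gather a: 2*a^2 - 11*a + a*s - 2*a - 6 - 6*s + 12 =2*a^2 + a*(s - 13) - 6*s + 6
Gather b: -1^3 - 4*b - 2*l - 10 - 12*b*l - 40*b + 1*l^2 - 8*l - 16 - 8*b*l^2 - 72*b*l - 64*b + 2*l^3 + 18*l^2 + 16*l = b*(-8*l^2 - 84*l - 108) + 2*l^3 + 19*l^2 + 6*l - 27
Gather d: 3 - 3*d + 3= 6 - 3*d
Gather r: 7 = 7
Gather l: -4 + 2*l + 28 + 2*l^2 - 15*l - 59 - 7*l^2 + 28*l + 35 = -5*l^2 + 15*l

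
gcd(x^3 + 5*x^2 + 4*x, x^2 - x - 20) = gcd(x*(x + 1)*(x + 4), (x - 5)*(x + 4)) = x + 4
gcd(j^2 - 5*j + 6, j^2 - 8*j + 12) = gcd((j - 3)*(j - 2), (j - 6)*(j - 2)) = j - 2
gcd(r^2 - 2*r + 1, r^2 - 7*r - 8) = 1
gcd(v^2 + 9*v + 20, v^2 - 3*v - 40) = v + 5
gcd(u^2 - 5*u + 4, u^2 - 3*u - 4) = u - 4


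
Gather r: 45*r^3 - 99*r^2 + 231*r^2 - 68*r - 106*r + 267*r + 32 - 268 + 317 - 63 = 45*r^3 + 132*r^2 + 93*r + 18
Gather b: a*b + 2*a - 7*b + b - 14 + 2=2*a + b*(a - 6) - 12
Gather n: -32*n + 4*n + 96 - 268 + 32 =-28*n - 140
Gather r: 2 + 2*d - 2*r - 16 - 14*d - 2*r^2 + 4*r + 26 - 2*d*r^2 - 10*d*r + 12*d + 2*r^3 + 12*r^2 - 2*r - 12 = -10*d*r + 2*r^3 + r^2*(10 - 2*d)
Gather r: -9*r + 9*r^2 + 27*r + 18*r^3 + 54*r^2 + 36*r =18*r^3 + 63*r^2 + 54*r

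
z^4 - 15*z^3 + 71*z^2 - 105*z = z*(z - 7)*(z - 5)*(z - 3)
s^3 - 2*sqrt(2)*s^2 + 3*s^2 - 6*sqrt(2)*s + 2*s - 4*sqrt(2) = (s + 1)*(s + 2)*(s - 2*sqrt(2))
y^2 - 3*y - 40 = (y - 8)*(y + 5)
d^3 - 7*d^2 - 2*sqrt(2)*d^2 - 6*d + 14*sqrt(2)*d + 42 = (d - 7)*(d - 3*sqrt(2))*(d + sqrt(2))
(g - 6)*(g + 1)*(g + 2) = g^3 - 3*g^2 - 16*g - 12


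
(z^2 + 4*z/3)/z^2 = (z + 4/3)/z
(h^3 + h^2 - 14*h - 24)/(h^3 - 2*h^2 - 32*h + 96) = (h^2 + 5*h + 6)/(h^2 + 2*h - 24)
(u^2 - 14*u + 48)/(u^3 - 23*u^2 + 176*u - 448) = (u - 6)/(u^2 - 15*u + 56)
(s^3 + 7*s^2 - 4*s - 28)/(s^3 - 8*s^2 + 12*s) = (s^2 + 9*s + 14)/(s*(s - 6))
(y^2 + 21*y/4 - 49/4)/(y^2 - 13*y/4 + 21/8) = 2*(y + 7)/(2*y - 3)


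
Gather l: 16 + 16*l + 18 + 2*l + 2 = 18*l + 36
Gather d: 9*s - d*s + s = -d*s + 10*s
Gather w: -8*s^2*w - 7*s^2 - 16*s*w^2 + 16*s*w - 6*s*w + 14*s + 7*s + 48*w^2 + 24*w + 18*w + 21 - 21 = -7*s^2 + 21*s + w^2*(48 - 16*s) + w*(-8*s^2 + 10*s + 42)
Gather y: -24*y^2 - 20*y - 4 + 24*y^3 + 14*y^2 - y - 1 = 24*y^3 - 10*y^2 - 21*y - 5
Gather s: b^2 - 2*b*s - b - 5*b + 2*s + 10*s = b^2 - 6*b + s*(12 - 2*b)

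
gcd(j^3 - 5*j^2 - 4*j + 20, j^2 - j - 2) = j - 2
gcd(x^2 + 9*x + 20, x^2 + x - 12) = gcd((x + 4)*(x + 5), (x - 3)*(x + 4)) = x + 4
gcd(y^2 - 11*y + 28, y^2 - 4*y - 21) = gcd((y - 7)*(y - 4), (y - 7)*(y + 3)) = y - 7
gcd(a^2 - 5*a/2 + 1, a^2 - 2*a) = a - 2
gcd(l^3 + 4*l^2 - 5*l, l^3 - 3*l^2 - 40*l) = l^2 + 5*l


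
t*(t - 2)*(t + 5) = t^3 + 3*t^2 - 10*t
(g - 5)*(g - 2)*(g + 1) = g^3 - 6*g^2 + 3*g + 10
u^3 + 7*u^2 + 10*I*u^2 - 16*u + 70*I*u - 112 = (u + 7)*(u + 2*I)*(u + 8*I)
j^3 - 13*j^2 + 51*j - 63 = (j - 7)*(j - 3)^2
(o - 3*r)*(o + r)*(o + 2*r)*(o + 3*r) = o^4 + 3*o^3*r - 7*o^2*r^2 - 27*o*r^3 - 18*r^4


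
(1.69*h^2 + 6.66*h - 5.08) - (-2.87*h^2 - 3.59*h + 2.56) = 4.56*h^2 + 10.25*h - 7.64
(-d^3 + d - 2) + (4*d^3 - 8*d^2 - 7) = 3*d^3 - 8*d^2 + d - 9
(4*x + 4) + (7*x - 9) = 11*x - 5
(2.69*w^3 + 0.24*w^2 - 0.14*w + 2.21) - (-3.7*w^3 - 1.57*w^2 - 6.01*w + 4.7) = 6.39*w^3 + 1.81*w^2 + 5.87*w - 2.49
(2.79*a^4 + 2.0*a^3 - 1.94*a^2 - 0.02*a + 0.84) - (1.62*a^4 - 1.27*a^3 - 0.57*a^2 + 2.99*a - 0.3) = 1.17*a^4 + 3.27*a^3 - 1.37*a^2 - 3.01*a + 1.14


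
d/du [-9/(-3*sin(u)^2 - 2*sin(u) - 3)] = -18*(3*sin(u) + 1)*cos(u)/(3*sin(u)^2 + 2*sin(u) + 3)^2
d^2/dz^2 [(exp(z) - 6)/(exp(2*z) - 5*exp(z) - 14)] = (exp(4*z) - 19*exp(3*z) + 174*exp(2*z) - 556*exp(z) + 616)*exp(z)/(exp(6*z) - 15*exp(5*z) + 33*exp(4*z) + 295*exp(3*z) - 462*exp(2*z) - 2940*exp(z) - 2744)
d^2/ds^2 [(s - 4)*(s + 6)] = 2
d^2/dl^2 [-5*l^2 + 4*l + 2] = -10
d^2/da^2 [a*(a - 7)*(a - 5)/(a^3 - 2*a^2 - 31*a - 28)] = 4*(-5*a^3 - 6*a^2 + 30*a + 58)/(a^6 + 15*a^5 + 87*a^4 + 245*a^3 + 348*a^2 + 240*a + 64)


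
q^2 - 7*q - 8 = (q - 8)*(q + 1)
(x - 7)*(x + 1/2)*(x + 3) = x^3 - 7*x^2/2 - 23*x - 21/2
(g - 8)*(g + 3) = g^2 - 5*g - 24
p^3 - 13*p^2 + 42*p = p*(p - 7)*(p - 6)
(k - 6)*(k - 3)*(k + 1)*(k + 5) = k^4 - 3*k^3 - 31*k^2 + 63*k + 90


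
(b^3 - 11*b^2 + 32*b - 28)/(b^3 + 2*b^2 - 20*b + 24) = (b - 7)/(b + 6)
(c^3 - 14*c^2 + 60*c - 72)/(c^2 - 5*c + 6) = (c^2 - 12*c + 36)/(c - 3)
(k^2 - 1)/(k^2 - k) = (k + 1)/k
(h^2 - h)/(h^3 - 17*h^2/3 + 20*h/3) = 3*(h - 1)/(3*h^2 - 17*h + 20)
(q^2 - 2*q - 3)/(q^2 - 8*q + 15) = (q + 1)/(q - 5)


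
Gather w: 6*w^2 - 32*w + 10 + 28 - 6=6*w^2 - 32*w + 32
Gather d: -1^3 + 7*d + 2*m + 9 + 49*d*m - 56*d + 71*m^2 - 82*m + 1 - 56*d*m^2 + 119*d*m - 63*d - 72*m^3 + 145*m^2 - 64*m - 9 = d*(-56*m^2 + 168*m - 112) - 72*m^3 + 216*m^2 - 144*m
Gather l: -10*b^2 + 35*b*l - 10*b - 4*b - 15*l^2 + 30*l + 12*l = -10*b^2 - 14*b - 15*l^2 + l*(35*b + 42)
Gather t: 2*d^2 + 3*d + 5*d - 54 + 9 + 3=2*d^2 + 8*d - 42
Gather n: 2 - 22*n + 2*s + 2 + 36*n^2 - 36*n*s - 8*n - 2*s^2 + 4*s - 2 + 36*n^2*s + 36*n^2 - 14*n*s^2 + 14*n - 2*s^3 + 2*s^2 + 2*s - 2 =n^2*(36*s + 72) + n*(-14*s^2 - 36*s - 16) - 2*s^3 + 8*s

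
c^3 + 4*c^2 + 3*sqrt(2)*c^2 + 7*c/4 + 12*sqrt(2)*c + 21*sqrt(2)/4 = (c + 1/2)*(c + 7/2)*(c + 3*sqrt(2))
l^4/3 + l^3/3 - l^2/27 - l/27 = l*(l/3 + 1/3)*(l - 1/3)*(l + 1/3)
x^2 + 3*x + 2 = (x + 1)*(x + 2)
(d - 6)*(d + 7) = d^2 + d - 42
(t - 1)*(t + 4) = t^2 + 3*t - 4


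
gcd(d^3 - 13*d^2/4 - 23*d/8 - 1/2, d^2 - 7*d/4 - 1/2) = d + 1/4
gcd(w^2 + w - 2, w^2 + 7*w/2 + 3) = w + 2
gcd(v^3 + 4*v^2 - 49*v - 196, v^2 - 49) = v^2 - 49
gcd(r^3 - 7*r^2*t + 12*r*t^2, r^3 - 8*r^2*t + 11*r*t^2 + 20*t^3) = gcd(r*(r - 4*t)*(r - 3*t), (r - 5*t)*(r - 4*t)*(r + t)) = r - 4*t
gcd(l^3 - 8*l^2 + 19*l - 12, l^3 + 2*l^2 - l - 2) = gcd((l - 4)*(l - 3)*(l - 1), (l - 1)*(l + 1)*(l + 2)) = l - 1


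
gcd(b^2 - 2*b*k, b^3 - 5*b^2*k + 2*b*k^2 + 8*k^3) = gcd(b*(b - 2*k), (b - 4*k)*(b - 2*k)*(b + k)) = b - 2*k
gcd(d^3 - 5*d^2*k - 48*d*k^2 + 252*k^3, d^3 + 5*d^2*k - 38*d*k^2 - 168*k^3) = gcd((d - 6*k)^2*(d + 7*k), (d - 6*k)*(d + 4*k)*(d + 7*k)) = d^2 + d*k - 42*k^2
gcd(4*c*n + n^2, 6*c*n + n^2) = n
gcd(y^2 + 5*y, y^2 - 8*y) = y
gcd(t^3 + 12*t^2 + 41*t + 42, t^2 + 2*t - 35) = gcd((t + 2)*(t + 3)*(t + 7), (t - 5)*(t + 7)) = t + 7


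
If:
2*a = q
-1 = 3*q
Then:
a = -1/6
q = -1/3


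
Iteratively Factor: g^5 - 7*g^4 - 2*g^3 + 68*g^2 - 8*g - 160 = (g + 2)*(g^4 - 9*g^3 + 16*g^2 + 36*g - 80) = (g - 4)*(g + 2)*(g^3 - 5*g^2 - 4*g + 20) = (g - 5)*(g - 4)*(g + 2)*(g^2 - 4) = (g - 5)*(g - 4)*(g - 2)*(g + 2)*(g + 2)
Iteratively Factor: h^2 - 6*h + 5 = (h - 5)*(h - 1)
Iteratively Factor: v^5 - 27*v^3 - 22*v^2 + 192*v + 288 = (v + 2)*(v^4 - 2*v^3 - 23*v^2 + 24*v + 144) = (v - 4)*(v + 2)*(v^3 + 2*v^2 - 15*v - 36) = (v - 4)^2*(v + 2)*(v^2 + 6*v + 9) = (v - 4)^2*(v + 2)*(v + 3)*(v + 3)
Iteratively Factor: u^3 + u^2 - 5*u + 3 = (u - 1)*(u^2 + 2*u - 3) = (u - 1)^2*(u + 3)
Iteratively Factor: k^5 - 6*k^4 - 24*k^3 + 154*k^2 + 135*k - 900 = (k - 5)*(k^4 - k^3 - 29*k^2 + 9*k + 180) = (k - 5)*(k + 4)*(k^3 - 5*k^2 - 9*k + 45) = (k - 5)*(k - 3)*(k + 4)*(k^2 - 2*k - 15) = (k - 5)^2*(k - 3)*(k + 4)*(k + 3)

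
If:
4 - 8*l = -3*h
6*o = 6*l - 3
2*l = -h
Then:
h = -4/7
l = 2/7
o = -3/14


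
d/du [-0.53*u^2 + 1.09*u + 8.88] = 1.09 - 1.06*u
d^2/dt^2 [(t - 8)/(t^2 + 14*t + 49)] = 2*(t - 38)/(t^4 + 28*t^3 + 294*t^2 + 1372*t + 2401)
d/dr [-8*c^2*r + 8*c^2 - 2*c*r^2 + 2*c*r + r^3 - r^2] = -8*c^2 - 4*c*r + 2*c + 3*r^2 - 2*r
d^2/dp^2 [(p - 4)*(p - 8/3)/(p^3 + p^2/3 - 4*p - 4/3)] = 2*(27*p^6 - 540*p^5 + 1872*p^4 + 316*p^3 - 4764*p^2 - 240*p + 5744)/(27*p^9 + 27*p^8 - 315*p^7 - 323*p^6 + 1188*p^5 + 1284*p^4 - 1296*p^3 - 1680*p^2 - 576*p - 64)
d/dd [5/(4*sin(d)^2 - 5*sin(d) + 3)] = 5*(5 - 8*sin(d))*cos(d)/(4*sin(d)^2 - 5*sin(d) + 3)^2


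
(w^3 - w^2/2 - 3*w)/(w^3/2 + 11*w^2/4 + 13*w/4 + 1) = 2*w*(2*w^2 - w - 6)/(2*w^3 + 11*w^2 + 13*w + 4)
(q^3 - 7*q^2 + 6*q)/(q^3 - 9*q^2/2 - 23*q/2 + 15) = 2*q/(2*q + 5)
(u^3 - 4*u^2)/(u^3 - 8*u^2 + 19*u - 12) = u^2/(u^2 - 4*u + 3)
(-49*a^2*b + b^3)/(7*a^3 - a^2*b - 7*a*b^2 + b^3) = b*(-7*a - b)/(a^2 - b^2)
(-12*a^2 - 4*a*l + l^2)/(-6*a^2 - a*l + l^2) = (6*a - l)/(3*a - l)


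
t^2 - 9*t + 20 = (t - 5)*(t - 4)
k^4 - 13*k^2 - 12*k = k*(k - 4)*(k + 1)*(k + 3)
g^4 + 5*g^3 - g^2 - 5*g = g*(g - 1)*(g + 1)*(g + 5)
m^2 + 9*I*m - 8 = (m + I)*(m + 8*I)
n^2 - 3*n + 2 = (n - 2)*(n - 1)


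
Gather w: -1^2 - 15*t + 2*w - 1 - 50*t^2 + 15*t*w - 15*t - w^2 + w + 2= -50*t^2 - 30*t - w^2 + w*(15*t + 3)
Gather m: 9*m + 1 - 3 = 9*m - 2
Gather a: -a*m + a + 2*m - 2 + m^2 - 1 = a*(1 - m) + m^2 + 2*m - 3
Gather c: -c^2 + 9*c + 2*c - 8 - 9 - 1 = -c^2 + 11*c - 18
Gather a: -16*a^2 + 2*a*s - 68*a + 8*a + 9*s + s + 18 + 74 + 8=-16*a^2 + a*(2*s - 60) + 10*s + 100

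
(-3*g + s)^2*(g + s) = 9*g^3 + 3*g^2*s - 5*g*s^2 + s^3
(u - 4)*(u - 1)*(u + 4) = u^3 - u^2 - 16*u + 16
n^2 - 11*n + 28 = (n - 7)*(n - 4)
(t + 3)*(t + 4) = t^2 + 7*t + 12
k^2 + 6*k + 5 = (k + 1)*(k + 5)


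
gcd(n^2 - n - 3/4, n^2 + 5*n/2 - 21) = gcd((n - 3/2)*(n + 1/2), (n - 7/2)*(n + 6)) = 1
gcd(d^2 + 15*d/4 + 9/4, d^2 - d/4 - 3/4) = d + 3/4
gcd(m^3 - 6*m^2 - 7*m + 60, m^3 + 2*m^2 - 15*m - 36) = m^2 - m - 12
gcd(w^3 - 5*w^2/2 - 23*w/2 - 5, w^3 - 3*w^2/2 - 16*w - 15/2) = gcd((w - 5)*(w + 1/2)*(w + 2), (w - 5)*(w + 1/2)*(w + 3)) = w^2 - 9*w/2 - 5/2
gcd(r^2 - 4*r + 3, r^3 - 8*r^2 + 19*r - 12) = r^2 - 4*r + 3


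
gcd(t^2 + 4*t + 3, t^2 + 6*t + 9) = t + 3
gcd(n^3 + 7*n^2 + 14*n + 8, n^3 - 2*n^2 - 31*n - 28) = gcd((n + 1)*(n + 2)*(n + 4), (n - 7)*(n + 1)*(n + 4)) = n^2 + 5*n + 4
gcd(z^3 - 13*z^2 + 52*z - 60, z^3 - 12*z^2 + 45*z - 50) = z^2 - 7*z + 10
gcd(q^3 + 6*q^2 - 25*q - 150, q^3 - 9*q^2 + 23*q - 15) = q - 5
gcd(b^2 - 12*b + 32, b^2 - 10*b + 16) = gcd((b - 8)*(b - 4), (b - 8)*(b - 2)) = b - 8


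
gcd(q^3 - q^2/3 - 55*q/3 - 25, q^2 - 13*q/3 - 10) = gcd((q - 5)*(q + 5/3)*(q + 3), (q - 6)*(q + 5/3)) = q + 5/3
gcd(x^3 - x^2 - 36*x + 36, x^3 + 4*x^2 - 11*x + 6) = x^2 + 5*x - 6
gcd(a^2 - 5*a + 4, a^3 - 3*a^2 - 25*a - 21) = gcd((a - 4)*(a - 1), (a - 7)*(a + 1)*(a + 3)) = 1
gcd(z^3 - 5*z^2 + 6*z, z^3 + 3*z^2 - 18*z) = z^2 - 3*z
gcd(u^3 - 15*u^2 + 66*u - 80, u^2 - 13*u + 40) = u^2 - 13*u + 40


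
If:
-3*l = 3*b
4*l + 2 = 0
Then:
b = 1/2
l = -1/2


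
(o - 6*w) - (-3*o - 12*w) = 4*o + 6*w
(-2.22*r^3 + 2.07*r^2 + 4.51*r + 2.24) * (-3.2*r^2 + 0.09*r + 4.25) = 7.104*r^5 - 6.8238*r^4 - 23.6807*r^3 + 2.0354*r^2 + 19.3691*r + 9.52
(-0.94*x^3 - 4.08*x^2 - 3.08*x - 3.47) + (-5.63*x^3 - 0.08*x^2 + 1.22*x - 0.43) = -6.57*x^3 - 4.16*x^2 - 1.86*x - 3.9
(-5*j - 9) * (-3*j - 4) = 15*j^2 + 47*j + 36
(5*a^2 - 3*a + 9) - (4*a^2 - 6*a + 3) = a^2 + 3*a + 6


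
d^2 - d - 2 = (d - 2)*(d + 1)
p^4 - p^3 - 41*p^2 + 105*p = p*(p - 5)*(p - 3)*(p + 7)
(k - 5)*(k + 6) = k^2 + k - 30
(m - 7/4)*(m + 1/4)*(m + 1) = m^3 - m^2/2 - 31*m/16 - 7/16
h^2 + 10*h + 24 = (h + 4)*(h + 6)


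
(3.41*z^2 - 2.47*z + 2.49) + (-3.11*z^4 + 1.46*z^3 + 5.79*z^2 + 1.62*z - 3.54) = -3.11*z^4 + 1.46*z^3 + 9.2*z^2 - 0.85*z - 1.05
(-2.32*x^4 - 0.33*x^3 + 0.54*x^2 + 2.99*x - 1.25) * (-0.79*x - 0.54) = 1.8328*x^5 + 1.5135*x^4 - 0.2484*x^3 - 2.6537*x^2 - 0.6271*x + 0.675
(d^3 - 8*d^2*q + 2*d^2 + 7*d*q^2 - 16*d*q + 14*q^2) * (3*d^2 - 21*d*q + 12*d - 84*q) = 3*d^5 - 45*d^4*q + 18*d^4 + 189*d^3*q^2 - 270*d^3*q + 24*d^3 - 147*d^2*q^3 + 1134*d^2*q^2 - 360*d^2*q - 882*d*q^3 + 1512*d*q^2 - 1176*q^3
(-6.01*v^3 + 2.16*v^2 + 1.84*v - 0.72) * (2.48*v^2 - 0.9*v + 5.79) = -14.9048*v^5 + 10.7658*v^4 - 32.1787*v^3 + 9.0648*v^2 + 11.3016*v - 4.1688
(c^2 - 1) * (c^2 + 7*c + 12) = c^4 + 7*c^3 + 11*c^2 - 7*c - 12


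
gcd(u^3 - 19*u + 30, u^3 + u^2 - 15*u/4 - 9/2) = u - 2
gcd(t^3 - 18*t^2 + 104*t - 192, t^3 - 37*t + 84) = t - 4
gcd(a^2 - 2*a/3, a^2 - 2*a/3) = a^2 - 2*a/3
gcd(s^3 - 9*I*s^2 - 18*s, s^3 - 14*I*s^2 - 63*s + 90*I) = s^2 - 9*I*s - 18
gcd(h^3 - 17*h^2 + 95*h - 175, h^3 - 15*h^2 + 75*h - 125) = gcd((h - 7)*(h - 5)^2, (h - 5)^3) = h^2 - 10*h + 25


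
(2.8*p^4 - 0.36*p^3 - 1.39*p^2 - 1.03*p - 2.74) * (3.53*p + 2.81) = 9.884*p^5 + 6.5972*p^4 - 5.9183*p^3 - 7.5418*p^2 - 12.5665*p - 7.6994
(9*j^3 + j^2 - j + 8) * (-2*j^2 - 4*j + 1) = -18*j^5 - 38*j^4 + 7*j^3 - 11*j^2 - 33*j + 8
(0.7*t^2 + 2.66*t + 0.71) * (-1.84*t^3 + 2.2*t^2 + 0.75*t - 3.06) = -1.288*t^5 - 3.3544*t^4 + 5.0706*t^3 + 1.415*t^2 - 7.6071*t - 2.1726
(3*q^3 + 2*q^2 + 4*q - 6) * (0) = 0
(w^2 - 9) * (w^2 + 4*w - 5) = w^4 + 4*w^3 - 14*w^2 - 36*w + 45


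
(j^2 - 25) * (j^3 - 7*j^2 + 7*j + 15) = j^5 - 7*j^4 - 18*j^3 + 190*j^2 - 175*j - 375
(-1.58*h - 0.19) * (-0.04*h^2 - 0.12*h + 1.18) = 0.0632*h^3 + 0.1972*h^2 - 1.8416*h - 0.2242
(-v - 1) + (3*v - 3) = 2*v - 4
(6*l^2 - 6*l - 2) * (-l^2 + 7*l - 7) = -6*l^4 + 48*l^3 - 82*l^2 + 28*l + 14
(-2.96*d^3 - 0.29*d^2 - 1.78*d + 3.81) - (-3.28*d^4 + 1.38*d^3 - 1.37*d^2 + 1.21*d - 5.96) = 3.28*d^4 - 4.34*d^3 + 1.08*d^2 - 2.99*d + 9.77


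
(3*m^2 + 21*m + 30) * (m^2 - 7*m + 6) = 3*m^4 - 99*m^2 - 84*m + 180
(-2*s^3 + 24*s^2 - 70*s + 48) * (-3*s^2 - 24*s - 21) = 6*s^5 - 24*s^4 - 324*s^3 + 1032*s^2 + 318*s - 1008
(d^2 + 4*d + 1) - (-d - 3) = d^2 + 5*d + 4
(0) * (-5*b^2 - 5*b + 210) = 0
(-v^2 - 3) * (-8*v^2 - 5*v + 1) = 8*v^4 + 5*v^3 + 23*v^2 + 15*v - 3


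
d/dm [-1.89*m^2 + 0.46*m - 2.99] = 0.46 - 3.78*m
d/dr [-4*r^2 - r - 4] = -8*r - 1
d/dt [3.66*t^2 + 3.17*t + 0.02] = 7.32*t + 3.17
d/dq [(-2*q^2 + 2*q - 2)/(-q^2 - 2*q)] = 2*(3*q^2 - 2*q - 2)/(q^2*(q^2 + 4*q + 4))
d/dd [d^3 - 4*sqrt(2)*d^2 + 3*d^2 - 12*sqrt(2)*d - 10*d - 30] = 3*d^2 - 8*sqrt(2)*d + 6*d - 12*sqrt(2) - 10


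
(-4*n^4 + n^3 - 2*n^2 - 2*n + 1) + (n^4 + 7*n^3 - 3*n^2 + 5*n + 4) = -3*n^4 + 8*n^3 - 5*n^2 + 3*n + 5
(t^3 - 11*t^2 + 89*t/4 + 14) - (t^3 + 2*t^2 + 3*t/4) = -13*t^2 + 43*t/2 + 14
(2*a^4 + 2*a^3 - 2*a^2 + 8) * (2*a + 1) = 4*a^5 + 6*a^4 - 2*a^3 - 2*a^2 + 16*a + 8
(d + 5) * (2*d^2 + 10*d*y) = 2*d^3 + 10*d^2*y + 10*d^2 + 50*d*y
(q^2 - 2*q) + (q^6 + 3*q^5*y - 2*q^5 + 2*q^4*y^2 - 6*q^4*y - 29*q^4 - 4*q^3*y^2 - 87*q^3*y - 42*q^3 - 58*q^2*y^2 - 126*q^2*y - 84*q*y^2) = q^6 + 3*q^5*y - 2*q^5 + 2*q^4*y^2 - 6*q^4*y - 29*q^4 - 4*q^3*y^2 - 87*q^3*y - 42*q^3 - 58*q^2*y^2 - 126*q^2*y + q^2 - 84*q*y^2 - 2*q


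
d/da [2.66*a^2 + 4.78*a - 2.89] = 5.32*a + 4.78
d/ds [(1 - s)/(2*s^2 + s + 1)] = (-2*s^2 - s + (s - 1)*(4*s + 1) - 1)/(2*s^2 + s + 1)^2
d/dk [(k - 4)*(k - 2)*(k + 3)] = 3*k^2 - 6*k - 10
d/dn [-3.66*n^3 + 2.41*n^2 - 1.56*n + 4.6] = -10.98*n^2 + 4.82*n - 1.56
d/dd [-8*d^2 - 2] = -16*d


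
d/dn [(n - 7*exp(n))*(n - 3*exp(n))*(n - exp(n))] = -11*n^2*exp(n) + 3*n^2 + 62*n*exp(2*n) - 22*n*exp(n) - 63*exp(3*n) + 31*exp(2*n)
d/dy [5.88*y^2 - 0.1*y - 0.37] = 11.76*y - 0.1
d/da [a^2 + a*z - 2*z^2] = 2*a + z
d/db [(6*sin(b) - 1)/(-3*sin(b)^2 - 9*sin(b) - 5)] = 3*(6*sin(b)^2 - 2*sin(b) - 13)*cos(b)/(3*sin(b)^2 + 9*sin(b) + 5)^2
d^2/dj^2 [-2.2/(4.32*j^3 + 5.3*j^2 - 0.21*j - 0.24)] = ((57.024*j + 23.32)*(4.32*j^3 + 5.3*j^2 - 0.21*j - 0.24) - 2.2*(12.96*j^2 + 10.6*j - 0.21)*(25.92*j^2 + 21.2*j - 0.42))/(4.32*j^3 + 5.3*j^2 - 0.21*j - 0.24)^3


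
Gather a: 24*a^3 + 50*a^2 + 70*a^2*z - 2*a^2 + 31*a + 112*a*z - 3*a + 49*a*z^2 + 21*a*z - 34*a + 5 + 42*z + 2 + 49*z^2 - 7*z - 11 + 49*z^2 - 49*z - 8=24*a^3 + a^2*(70*z + 48) + a*(49*z^2 + 133*z - 6) + 98*z^2 - 14*z - 12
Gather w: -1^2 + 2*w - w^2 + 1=-w^2 + 2*w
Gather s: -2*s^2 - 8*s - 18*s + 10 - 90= -2*s^2 - 26*s - 80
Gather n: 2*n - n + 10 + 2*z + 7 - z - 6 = n + z + 11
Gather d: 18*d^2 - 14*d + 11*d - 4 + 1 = 18*d^2 - 3*d - 3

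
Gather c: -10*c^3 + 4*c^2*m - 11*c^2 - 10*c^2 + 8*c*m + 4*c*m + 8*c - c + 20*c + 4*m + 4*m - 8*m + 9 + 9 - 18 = -10*c^3 + c^2*(4*m - 21) + c*(12*m + 27)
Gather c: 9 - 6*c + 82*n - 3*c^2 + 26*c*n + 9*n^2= -3*c^2 + c*(26*n - 6) + 9*n^2 + 82*n + 9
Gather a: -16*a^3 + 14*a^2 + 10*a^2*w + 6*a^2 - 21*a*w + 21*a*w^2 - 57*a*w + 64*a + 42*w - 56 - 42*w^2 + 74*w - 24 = -16*a^3 + a^2*(10*w + 20) + a*(21*w^2 - 78*w + 64) - 42*w^2 + 116*w - 80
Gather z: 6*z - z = 5*z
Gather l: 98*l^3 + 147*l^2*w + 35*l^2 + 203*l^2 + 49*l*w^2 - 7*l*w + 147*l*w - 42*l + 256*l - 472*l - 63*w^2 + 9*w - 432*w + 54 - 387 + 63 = 98*l^3 + l^2*(147*w + 238) + l*(49*w^2 + 140*w - 258) - 63*w^2 - 423*w - 270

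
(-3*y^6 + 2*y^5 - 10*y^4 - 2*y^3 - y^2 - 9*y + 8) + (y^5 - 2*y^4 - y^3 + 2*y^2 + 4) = -3*y^6 + 3*y^5 - 12*y^4 - 3*y^3 + y^2 - 9*y + 12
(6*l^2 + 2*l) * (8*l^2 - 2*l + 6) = 48*l^4 + 4*l^3 + 32*l^2 + 12*l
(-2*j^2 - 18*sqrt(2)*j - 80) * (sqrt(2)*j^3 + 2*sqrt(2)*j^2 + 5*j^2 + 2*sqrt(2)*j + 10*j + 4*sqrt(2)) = -2*sqrt(2)*j^5 - 46*j^4 - 4*sqrt(2)*j^4 - 174*sqrt(2)*j^3 - 92*j^3 - 348*sqrt(2)*j^2 - 472*j^2 - 944*j - 160*sqrt(2)*j - 320*sqrt(2)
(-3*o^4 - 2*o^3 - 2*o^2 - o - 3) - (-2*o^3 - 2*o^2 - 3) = -3*o^4 - o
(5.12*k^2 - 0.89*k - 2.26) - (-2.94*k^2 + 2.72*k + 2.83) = 8.06*k^2 - 3.61*k - 5.09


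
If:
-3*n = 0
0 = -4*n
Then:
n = 0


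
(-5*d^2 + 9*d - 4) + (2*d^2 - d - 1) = -3*d^2 + 8*d - 5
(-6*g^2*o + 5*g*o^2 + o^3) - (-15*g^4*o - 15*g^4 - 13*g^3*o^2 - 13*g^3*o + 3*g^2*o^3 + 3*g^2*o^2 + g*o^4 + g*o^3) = 15*g^4*o + 15*g^4 + 13*g^3*o^2 + 13*g^3*o - 3*g^2*o^3 - 3*g^2*o^2 - 6*g^2*o - g*o^4 - g*o^3 + 5*g*o^2 + o^3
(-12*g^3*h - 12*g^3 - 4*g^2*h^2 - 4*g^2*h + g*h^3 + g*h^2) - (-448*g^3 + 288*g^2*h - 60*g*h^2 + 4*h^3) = -12*g^3*h + 436*g^3 - 4*g^2*h^2 - 292*g^2*h + g*h^3 + 61*g*h^2 - 4*h^3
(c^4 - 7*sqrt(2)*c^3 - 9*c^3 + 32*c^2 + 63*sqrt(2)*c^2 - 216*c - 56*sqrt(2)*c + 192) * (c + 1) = c^5 - 7*sqrt(2)*c^4 - 8*c^4 + 23*c^3 + 56*sqrt(2)*c^3 - 184*c^2 + 7*sqrt(2)*c^2 - 56*sqrt(2)*c - 24*c + 192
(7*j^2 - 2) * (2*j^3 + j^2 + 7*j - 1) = 14*j^5 + 7*j^4 + 45*j^3 - 9*j^2 - 14*j + 2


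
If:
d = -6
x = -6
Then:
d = -6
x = -6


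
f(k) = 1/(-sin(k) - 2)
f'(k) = cos(k)/(-sin(k) - 2)^2 = cos(k)/(sin(k) + 2)^2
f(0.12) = -0.47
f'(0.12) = 0.22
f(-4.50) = -0.34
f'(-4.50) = -0.02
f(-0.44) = -0.64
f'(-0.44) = 0.37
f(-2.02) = -0.91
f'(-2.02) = -0.36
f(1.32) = -0.34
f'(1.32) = 0.03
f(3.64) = -0.66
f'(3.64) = -0.38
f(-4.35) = -0.34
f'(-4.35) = -0.04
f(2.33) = -0.37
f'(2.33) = -0.09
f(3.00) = -0.47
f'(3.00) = -0.22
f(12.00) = -0.68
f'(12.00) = 0.39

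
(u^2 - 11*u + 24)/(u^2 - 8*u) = (u - 3)/u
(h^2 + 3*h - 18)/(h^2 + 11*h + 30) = (h - 3)/(h + 5)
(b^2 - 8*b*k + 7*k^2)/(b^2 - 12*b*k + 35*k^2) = (b - k)/(b - 5*k)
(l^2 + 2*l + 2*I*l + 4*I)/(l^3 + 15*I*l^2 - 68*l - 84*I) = (l + 2)/(l^2 + 13*I*l - 42)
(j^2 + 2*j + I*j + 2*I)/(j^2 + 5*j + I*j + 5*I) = (j + 2)/(j + 5)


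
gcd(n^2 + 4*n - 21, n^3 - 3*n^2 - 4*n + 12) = n - 3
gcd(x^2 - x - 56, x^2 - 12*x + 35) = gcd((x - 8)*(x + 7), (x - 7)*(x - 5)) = 1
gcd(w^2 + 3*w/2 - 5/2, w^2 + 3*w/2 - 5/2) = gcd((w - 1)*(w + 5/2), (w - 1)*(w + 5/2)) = w^2 + 3*w/2 - 5/2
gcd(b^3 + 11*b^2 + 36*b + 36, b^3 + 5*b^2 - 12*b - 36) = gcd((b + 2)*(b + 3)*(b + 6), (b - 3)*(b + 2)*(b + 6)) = b^2 + 8*b + 12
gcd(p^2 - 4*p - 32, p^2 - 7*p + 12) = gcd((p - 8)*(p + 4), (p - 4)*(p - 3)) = 1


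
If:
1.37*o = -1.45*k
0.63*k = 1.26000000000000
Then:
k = 2.00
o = -2.12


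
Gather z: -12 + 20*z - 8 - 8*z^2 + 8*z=-8*z^2 + 28*z - 20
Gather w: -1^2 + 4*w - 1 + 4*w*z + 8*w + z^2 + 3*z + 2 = w*(4*z + 12) + z^2 + 3*z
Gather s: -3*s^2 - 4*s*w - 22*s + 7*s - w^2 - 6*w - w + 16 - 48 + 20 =-3*s^2 + s*(-4*w - 15) - w^2 - 7*w - 12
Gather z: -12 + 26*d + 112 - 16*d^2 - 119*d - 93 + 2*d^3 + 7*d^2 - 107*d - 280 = 2*d^3 - 9*d^2 - 200*d - 273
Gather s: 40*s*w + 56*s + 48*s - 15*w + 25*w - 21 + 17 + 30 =s*(40*w + 104) + 10*w + 26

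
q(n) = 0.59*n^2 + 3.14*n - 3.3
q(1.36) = 2.06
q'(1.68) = 5.12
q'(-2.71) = -0.06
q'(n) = 1.18*n + 3.14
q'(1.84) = 5.31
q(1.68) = 3.64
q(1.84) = 4.48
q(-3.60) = -6.96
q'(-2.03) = 0.74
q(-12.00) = 43.98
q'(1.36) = 4.74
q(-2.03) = -7.24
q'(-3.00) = -0.40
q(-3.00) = -7.41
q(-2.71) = -7.48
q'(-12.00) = -11.02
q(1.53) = 2.89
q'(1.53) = 4.95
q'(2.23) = 5.77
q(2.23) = 6.64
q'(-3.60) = -1.11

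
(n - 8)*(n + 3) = n^2 - 5*n - 24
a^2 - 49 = (a - 7)*(a + 7)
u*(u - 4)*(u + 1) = u^3 - 3*u^2 - 4*u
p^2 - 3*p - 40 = (p - 8)*(p + 5)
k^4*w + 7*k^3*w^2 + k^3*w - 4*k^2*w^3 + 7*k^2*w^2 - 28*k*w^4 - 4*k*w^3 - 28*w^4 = (k - 2*w)*(k + 2*w)*(k + 7*w)*(k*w + w)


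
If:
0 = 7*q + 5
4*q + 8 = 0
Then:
No Solution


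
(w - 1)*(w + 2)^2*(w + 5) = w^4 + 8*w^3 + 15*w^2 - 4*w - 20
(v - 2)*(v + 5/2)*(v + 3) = v^3 + 7*v^2/2 - 7*v/2 - 15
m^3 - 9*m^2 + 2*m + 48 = (m - 8)*(m - 3)*(m + 2)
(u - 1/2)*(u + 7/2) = u^2 + 3*u - 7/4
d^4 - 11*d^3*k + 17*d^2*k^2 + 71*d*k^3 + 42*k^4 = (d - 7*k)*(d - 6*k)*(d + k)^2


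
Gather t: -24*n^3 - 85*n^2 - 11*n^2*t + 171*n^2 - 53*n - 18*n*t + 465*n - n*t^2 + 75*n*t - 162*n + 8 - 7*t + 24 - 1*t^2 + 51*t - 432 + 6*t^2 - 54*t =-24*n^3 + 86*n^2 + 250*n + t^2*(5 - n) + t*(-11*n^2 + 57*n - 10) - 400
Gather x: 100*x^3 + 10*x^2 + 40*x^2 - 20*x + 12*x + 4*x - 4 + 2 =100*x^3 + 50*x^2 - 4*x - 2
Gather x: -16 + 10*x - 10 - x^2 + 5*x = -x^2 + 15*x - 26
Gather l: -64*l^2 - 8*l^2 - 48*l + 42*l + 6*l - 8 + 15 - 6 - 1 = -72*l^2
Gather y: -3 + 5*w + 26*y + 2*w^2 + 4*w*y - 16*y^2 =2*w^2 + 5*w - 16*y^2 + y*(4*w + 26) - 3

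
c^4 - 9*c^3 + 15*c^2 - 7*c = c*(c - 7)*(c - 1)^2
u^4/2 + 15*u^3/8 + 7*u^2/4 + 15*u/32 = u*(u/2 + 1/4)*(u + 3/4)*(u + 5/2)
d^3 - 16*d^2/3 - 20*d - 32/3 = (d - 8)*(d + 2/3)*(d + 2)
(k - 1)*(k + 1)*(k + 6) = k^3 + 6*k^2 - k - 6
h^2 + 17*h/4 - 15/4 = (h - 3/4)*(h + 5)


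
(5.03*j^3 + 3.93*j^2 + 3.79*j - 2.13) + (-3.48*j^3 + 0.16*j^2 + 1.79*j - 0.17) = 1.55*j^3 + 4.09*j^2 + 5.58*j - 2.3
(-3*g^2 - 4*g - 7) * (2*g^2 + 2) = -6*g^4 - 8*g^3 - 20*g^2 - 8*g - 14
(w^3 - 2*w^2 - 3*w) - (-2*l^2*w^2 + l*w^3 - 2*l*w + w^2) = 2*l^2*w^2 - l*w^3 + 2*l*w + w^3 - 3*w^2 - 3*w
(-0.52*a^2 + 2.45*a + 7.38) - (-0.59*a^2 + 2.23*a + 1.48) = 0.07*a^2 + 0.22*a + 5.9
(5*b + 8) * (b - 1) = 5*b^2 + 3*b - 8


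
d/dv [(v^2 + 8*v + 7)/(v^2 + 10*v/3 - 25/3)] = 6*(-7*v^2 - 46*v - 135)/(9*v^4 + 60*v^3 - 50*v^2 - 500*v + 625)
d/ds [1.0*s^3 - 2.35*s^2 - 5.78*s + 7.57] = 3.0*s^2 - 4.7*s - 5.78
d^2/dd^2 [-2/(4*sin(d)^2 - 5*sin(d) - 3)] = 2*(-64*sin(d)^4 + 60*sin(d)^3 + 23*sin(d)^2 - 105*sin(d) + 74)/(-4*sin(d)^2 + 5*sin(d) + 3)^3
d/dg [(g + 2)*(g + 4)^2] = (g + 4)*(3*g + 8)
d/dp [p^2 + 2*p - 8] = 2*p + 2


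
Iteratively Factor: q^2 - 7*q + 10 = (q - 5)*(q - 2)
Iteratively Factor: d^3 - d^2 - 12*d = (d - 4)*(d^2 + 3*d) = d*(d - 4)*(d + 3)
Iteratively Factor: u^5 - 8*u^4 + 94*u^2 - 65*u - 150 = (u + 1)*(u^4 - 9*u^3 + 9*u^2 + 85*u - 150) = (u - 5)*(u + 1)*(u^3 - 4*u^2 - 11*u + 30) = (u - 5)*(u + 1)*(u + 3)*(u^2 - 7*u + 10) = (u - 5)^2*(u + 1)*(u + 3)*(u - 2)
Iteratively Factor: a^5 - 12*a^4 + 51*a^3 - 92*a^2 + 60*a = (a - 5)*(a^4 - 7*a^3 + 16*a^2 - 12*a) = (a - 5)*(a - 2)*(a^3 - 5*a^2 + 6*a) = a*(a - 5)*(a - 2)*(a^2 - 5*a + 6) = a*(a - 5)*(a - 2)^2*(a - 3)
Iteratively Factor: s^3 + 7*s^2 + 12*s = (s)*(s^2 + 7*s + 12) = s*(s + 4)*(s + 3)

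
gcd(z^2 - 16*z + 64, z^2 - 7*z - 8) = z - 8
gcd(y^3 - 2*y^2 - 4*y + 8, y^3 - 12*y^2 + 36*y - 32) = y^2 - 4*y + 4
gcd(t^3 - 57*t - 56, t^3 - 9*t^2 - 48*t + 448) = t^2 - t - 56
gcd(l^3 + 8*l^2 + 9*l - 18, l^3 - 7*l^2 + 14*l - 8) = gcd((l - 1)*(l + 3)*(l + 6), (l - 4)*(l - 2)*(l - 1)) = l - 1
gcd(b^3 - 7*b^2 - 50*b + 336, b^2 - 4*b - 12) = b - 6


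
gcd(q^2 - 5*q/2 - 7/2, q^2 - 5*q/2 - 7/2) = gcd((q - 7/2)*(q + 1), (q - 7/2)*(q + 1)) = q^2 - 5*q/2 - 7/2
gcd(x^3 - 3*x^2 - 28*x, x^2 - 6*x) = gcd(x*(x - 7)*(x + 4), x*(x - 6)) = x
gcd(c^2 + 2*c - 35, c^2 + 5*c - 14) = c + 7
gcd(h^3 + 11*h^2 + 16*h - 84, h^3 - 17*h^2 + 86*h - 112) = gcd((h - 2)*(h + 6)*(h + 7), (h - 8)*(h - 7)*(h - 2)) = h - 2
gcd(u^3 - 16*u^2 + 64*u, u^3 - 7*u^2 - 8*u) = u^2 - 8*u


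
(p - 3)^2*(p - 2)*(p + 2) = p^4 - 6*p^3 + 5*p^2 + 24*p - 36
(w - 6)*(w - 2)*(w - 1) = w^3 - 9*w^2 + 20*w - 12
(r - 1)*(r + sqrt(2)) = r^2 - r + sqrt(2)*r - sqrt(2)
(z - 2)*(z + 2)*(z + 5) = z^3 + 5*z^2 - 4*z - 20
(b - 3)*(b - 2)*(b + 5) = b^3 - 19*b + 30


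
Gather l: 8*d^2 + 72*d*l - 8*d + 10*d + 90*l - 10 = 8*d^2 + 2*d + l*(72*d + 90) - 10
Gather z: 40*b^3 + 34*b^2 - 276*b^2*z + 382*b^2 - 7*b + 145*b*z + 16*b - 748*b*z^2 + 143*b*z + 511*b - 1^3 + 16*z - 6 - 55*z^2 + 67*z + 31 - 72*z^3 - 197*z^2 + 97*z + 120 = 40*b^3 + 416*b^2 + 520*b - 72*z^3 + z^2*(-748*b - 252) + z*(-276*b^2 + 288*b + 180) + 144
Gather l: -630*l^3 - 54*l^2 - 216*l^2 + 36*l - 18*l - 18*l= -630*l^3 - 270*l^2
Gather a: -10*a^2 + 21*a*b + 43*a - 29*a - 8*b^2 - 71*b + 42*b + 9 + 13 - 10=-10*a^2 + a*(21*b + 14) - 8*b^2 - 29*b + 12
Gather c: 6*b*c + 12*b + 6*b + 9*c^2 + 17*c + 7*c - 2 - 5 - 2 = 18*b + 9*c^2 + c*(6*b + 24) - 9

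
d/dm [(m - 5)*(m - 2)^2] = 3*(m - 4)*(m - 2)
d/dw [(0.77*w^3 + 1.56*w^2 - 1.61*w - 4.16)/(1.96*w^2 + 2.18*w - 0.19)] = (1.5092*w^4 + 3.3572*w^3 + 6.1175*w^2 + 15.7144*w + 9.3747)/(3.8416*w^4 + 8.5456*w^3 + 4.0076*w^2 - 0.8284*w + 0.0361)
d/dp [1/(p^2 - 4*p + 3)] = 2*(2 - p)/(p^2 - 4*p + 3)^2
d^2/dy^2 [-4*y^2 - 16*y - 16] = -8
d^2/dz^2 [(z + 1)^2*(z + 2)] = 6*z + 8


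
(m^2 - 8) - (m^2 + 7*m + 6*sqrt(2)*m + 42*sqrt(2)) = -6*sqrt(2)*m - 7*m - 42*sqrt(2) - 8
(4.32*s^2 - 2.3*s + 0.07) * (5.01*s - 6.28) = 21.6432*s^3 - 38.6526*s^2 + 14.7947*s - 0.4396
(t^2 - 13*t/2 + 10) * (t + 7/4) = t^3 - 19*t^2/4 - 11*t/8 + 35/2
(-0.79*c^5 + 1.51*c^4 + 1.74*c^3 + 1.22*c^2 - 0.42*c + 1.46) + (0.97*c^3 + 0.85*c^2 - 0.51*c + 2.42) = -0.79*c^5 + 1.51*c^4 + 2.71*c^3 + 2.07*c^2 - 0.93*c + 3.88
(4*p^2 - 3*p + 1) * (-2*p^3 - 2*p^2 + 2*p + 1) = -8*p^5 - 2*p^4 + 12*p^3 - 4*p^2 - p + 1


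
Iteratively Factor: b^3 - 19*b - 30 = (b - 5)*(b^2 + 5*b + 6) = (b - 5)*(b + 3)*(b + 2)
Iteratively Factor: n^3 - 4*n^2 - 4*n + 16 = (n - 2)*(n^2 - 2*n - 8) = (n - 4)*(n - 2)*(n + 2)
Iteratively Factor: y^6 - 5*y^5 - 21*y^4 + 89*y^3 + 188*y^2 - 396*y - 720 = (y + 3)*(y^5 - 8*y^4 + 3*y^3 + 80*y^2 - 52*y - 240) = (y + 2)*(y + 3)*(y^4 - 10*y^3 + 23*y^2 + 34*y - 120) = (y - 5)*(y + 2)*(y + 3)*(y^3 - 5*y^2 - 2*y + 24) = (y - 5)*(y + 2)^2*(y + 3)*(y^2 - 7*y + 12) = (y - 5)*(y - 4)*(y + 2)^2*(y + 3)*(y - 3)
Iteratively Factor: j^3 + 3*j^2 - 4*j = (j - 1)*(j^2 + 4*j) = (j - 1)*(j + 4)*(j)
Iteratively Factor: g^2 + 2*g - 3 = (g + 3)*(g - 1)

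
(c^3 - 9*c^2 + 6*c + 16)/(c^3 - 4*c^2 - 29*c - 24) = (c - 2)/(c + 3)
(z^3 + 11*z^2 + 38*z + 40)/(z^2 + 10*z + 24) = (z^2 + 7*z + 10)/(z + 6)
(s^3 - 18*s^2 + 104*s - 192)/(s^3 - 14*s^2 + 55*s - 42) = (s^2 - 12*s + 32)/(s^2 - 8*s + 7)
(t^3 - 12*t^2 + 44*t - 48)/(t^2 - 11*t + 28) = (t^2 - 8*t + 12)/(t - 7)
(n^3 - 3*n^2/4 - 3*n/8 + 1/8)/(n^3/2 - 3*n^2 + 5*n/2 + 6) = (8*n^3 - 6*n^2 - 3*n + 1)/(4*(n^3 - 6*n^2 + 5*n + 12))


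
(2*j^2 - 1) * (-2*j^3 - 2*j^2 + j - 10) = -4*j^5 - 4*j^4 + 4*j^3 - 18*j^2 - j + 10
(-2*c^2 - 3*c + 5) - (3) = -2*c^2 - 3*c + 2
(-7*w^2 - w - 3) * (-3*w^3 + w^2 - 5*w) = 21*w^5 - 4*w^4 + 43*w^3 + 2*w^2 + 15*w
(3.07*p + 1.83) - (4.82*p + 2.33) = -1.75*p - 0.5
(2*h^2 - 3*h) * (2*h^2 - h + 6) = 4*h^4 - 8*h^3 + 15*h^2 - 18*h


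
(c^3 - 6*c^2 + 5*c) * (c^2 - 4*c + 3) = c^5 - 10*c^4 + 32*c^3 - 38*c^2 + 15*c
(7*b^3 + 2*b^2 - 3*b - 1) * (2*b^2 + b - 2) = 14*b^5 + 11*b^4 - 18*b^3 - 9*b^2 + 5*b + 2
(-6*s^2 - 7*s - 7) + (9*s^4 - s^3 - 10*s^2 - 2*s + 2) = 9*s^4 - s^3 - 16*s^2 - 9*s - 5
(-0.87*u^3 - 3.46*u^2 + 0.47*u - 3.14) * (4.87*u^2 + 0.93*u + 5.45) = -4.2369*u^5 - 17.6593*u^4 - 5.6704*u^3 - 33.7117*u^2 - 0.3587*u - 17.113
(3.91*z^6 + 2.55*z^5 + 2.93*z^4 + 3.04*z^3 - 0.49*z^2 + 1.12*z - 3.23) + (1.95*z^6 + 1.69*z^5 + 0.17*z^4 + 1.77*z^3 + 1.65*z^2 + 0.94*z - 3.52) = 5.86*z^6 + 4.24*z^5 + 3.1*z^4 + 4.81*z^3 + 1.16*z^2 + 2.06*z - 6.75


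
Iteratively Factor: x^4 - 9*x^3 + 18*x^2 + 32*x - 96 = (x - 4)*(x^3 - 5*x^2 - 2*x + 24) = (x - 4)*(x - 3)*(x^2 - 2*x - 8) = (x - 4)^2*(x - 3)*(x + 2)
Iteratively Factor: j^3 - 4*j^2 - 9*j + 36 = (j - 3)*(j^2 - j - 12) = (j - 4)*(j - 3)*(j + 3)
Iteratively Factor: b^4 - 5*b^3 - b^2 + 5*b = (b)*(b^3 - 5*b^2 - b + 5) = b*(b - 1)*(b^2 - 4*b - 5) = b*(b - 1)*(b + 1)*(b - 5)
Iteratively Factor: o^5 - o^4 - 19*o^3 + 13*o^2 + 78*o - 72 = (o + 3)*(o^4 - 4*o^3 - 7*o^2 + 34*o - 24) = (o - 1)*(o + 3)*(o^3 - 3*o^2 - 10*o + 24) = (o - 2)*(o - 1)*(o + 3)*(o^2 - o - 12) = (o - 4)*(o - 2)*(o - 1)*(o + 3)*(o + 3)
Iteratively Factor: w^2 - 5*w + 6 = (w - 2)*(w - 3)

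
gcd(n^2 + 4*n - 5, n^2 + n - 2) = n - 1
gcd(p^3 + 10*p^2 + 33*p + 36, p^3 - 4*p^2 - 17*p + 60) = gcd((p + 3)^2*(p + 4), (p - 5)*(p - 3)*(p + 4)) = p + 4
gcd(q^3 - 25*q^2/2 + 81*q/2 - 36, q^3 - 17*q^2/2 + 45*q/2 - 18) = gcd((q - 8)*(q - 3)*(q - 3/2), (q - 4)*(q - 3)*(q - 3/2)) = q^2 - 9*q/2 + 9/2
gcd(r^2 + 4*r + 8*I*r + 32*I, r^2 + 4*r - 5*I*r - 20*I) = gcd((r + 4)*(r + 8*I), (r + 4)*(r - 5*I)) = r + 4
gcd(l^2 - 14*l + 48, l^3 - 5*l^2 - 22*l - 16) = l - 8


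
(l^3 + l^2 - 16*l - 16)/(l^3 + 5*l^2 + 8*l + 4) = (l^2 - 16)/(l^2 + 4*l + 4)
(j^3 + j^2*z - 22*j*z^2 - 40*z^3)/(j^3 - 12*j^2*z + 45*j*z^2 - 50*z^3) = (j^2 + 6*j*z + 8*z^2)/(j^2 - 7*j*z + 10*z^2)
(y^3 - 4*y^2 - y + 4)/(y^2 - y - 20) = (-y^3 + 4*y^2 + y - 4)/(-y^2 + y + 20)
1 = 1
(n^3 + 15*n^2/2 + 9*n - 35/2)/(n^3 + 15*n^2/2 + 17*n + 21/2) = (n^2 + 4*n - 5)/(n^2 + 4*n + 3)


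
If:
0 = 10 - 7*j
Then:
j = 10/7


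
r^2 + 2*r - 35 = (r - 5)*(r + 7)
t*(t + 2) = t^2 + 2*t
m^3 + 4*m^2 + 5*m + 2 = (m + 1)^2*(m + 2)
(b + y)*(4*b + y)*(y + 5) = 4*b^2*y + 20*b^2 + 5*b*y^2 + 25*b*y + y^3 + 5*y^2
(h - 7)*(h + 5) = h^2 - 2*h - 35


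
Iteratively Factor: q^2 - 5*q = (q)*(q - 5)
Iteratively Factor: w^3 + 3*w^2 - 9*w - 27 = (w + 3)*(w^2 - 9) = (w - 3)*(w + 3)*(w + 3)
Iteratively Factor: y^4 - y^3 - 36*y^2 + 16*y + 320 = (y - 5)*(y^3 + 4*y^2 - 16*y - 64) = (y - 5)*(y + 4)*(y^2 - 16) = (y - 5)*(y - 4)*(y + 4)*(y + 4)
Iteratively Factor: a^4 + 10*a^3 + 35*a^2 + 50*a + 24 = (a + 1)*(a^3 + 9*a^2 + 26*a + 24) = (a + 1)*(a + 2)*(a^2 + 7*a + 12) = (a + 1)*(a + 2)*(a + 4)*(a + 3)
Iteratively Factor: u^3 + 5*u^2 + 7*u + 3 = (u + 1)*(u^2 + 4*u + 3) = (u + 1)*(u + 3)*(u + 1)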